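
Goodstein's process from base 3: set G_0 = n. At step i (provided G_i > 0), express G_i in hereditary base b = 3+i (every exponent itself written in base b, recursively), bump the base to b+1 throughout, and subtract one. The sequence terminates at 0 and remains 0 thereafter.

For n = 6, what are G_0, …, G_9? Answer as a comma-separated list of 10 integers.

6, 7, 7, 7, 7, 7, 6, 5, 4, 3

G_0 = 6. HB_3(6) = 2·3. Bump = 8. G_1 = 7.
G_1 = 7. HB_4(7) = 4 + 3. Bump = 8. G_2 = 7.
G_2 = 7. HB_5(7) = 5 + 2. Bump = 8. G_3 = 7.
G_3 = 7. HB_6(7) = 6 + 1. Bump = 8. G_4 = 7.
G_4 = 7. HB_7(7) = 7. Bump = 8. G_5 = 7.
G_5 = 7. HB_8(7) = 7. Bump = 7. G_6 = 6.
G_6 = 6. HB_9(6) = 6. Bump = 6. G_7 = 5.
G_7 = 5. HB_10(5) = 5. Bump = 5. G_8 = 4.
G_8 = 4. HB_11(4) = 4. Bump = 4. G_9 = 3.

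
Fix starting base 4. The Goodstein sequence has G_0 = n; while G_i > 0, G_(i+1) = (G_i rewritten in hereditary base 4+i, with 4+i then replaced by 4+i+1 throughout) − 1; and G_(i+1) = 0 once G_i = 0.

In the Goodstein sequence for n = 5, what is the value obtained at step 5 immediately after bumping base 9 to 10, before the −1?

base 4: 5 = 4 + 1; at 5: 5 + 1 = 6; next = 5
base 5: 5 = 5; at 6: 6 = 6; next = 5
base 6: 5 = 5; at 7: 5 = 5; next = 4
base 7: 4 = 4; at 8: 4 = 4; next = 3
base 8: 3 = 3; at 9: 3 = 3; next = 2

2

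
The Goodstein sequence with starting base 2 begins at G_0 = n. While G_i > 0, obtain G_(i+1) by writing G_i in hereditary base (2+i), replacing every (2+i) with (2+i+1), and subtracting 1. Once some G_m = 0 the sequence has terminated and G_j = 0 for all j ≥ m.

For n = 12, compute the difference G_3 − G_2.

14620

(0) 12|_2 = 2^(2 + 1) + 2^2 ↦ 3^(3 + 1) + 3^3|_3 = 108 ⇒ 107
(1) 107|_3 = 3^(3 + 1) + 2·3^2 + 2·3 + 2 ↦ 4^(4 + 1) + 2·4^2 + 2·4 + 2|_4 = 1066 ⇒ 1065
(2) 1065|_4 = 4^(4 + 1) + 2·4^2 + 2·4 + 1 ↦ 5^(5 + 1) + 2·5^2 + 2·5 + 1|_5 = 15686 ⇒ 15685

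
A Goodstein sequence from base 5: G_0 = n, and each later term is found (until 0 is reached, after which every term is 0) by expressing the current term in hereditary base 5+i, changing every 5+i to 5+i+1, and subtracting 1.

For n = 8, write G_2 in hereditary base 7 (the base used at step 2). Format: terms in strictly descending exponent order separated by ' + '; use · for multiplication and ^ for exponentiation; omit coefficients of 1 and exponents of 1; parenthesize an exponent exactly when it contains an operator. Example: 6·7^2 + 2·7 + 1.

G_0=8  [base 5] 5 + 3  →[5↦6]→  6 + 3 = 9  −1 ⇒ G_1=8
G_1=8  [base 6] 6 + 2  →[6↦7]→  7 + 2 = 9  −1 ⇒ G_2=8
G_2=8  [base 7] 7 + 1  →[7↦8]→  8 + 1 = 9  −1 ⇒ G_3=8

7 + 1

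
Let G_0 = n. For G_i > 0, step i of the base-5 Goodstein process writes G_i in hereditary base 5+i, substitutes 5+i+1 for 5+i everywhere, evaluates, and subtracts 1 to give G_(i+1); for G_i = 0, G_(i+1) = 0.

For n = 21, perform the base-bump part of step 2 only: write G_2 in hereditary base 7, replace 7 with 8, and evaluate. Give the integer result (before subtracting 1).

G_0=21  [base 5] 4·5 + 1  →[5↦6]→  4·6 + 1 = 25  −1 ⇒ G_1=24
G_1=24  [base 6] 4·6  →[6↦7]→  4·7 = 28  −1 ⇒ G_2=27
G_2=27  [base 7] 3·7 + 6  →[7↦8]→  3·8 + 6 = 30  −1 ⇒ G_3=29

30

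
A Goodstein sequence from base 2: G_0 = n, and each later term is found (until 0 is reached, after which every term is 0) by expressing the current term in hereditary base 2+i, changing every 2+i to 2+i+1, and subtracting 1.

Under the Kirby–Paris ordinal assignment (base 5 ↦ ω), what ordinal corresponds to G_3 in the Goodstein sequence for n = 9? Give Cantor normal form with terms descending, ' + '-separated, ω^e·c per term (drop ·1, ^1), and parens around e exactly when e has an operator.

step 0: 9 = 2^(2 + 1) + 1; sub 3 for 2: 3^(3 + 1) + 1; = 82; G_1 = 82−1 = 81
step 1: 81 = 3^(3 + 1); sub 4 for 3: 4^(4 + 1); = 1024; G_2 = 1024−1 = 1023
step 2: 1023 = 3·4^4 + 3·4^3 + 3·4^2 + 3·4 + 3; sub 5 for 4: 3·5^5 + 3·5^3 + 3·5^2 + 3·5 + 3; = 9843; G_3 = 9843−1 = 9842

ω^ω·3 + ω^3·3 + ω^2·3 + ω·3 + 2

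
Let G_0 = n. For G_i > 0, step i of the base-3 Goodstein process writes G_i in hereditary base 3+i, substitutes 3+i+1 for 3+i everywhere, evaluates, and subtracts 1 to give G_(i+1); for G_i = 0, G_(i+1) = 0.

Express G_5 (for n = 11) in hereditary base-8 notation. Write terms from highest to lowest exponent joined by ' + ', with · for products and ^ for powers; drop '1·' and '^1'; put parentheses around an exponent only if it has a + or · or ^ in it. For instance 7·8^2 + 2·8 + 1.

11 —HB3→ 3^2 + 2 —bump→ 4^2 + 2 = 18 —(−1)→ 17
17 —HB4→ 4^2 + 1 —bump→ 5^2 + 1 = 26 —(−1)→ 25
25 —HB5→ 5^2 —bump→ 6^2 = 36 —(−1)→ 35
35 —HB6→ 5·6 + 5 —bump→ 5·7 + 5 = 40 —(−1)→ 39
39 —HB7→ 5·7 + 4 —bump→ 5·8 + 4 = 44 —(−1)→ 43

5·8 + 3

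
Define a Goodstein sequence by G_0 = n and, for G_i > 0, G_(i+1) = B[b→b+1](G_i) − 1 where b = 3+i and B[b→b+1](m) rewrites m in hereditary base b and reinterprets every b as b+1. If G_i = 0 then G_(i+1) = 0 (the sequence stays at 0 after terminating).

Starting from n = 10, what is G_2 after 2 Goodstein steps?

24

[0] 10 ≡ 3^2 + 1 (base 3). Lift 4: 17. −1: 16.
[1] 16 ≡ 4^2 (base 4). Lift 5: 25. −1: 24.
[2] 24 ≡ 4·5 + 4 (base 5). Lift 6: 28. −1: 27.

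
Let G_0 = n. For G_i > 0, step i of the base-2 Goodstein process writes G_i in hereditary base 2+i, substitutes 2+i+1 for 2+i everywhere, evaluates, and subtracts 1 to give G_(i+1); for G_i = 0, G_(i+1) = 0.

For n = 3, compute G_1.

3

step 0: 3 = 2 + 1; sub 3 for 2: 3 + 1; = 4; G_1 = 4−1 = 3
step 1: 3 = 3; sub 4 for 3: 4; = 4; G_2 = 4−1 = 3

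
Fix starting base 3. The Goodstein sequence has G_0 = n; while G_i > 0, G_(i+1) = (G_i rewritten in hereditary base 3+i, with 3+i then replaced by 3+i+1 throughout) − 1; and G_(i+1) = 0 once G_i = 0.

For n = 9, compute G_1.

15

G_0=9  [base 3] 3^2  →[3↦4]→  4^2 = 16  −1 ⇒ G_1=15
G_1=15  [base 4] 3·4 + 3  →[4↦5]→  3·5 + 3 = 18  −1 ⇒ G_2=17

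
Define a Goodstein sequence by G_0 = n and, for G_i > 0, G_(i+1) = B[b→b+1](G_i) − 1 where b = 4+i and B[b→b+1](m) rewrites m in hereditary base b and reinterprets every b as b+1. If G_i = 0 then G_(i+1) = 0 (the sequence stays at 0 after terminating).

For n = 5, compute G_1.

[0] 5 ≡ 4 + 1 (base 4). Lift 5: 6. −1: 5.
[1] 5 ≡ 5 (base 5). Lift 6: 6. −1: 5.

5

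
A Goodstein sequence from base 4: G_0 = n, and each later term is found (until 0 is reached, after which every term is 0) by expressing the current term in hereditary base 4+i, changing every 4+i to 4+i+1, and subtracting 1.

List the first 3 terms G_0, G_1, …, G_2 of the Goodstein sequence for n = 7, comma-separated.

(0) 7|_4 = 4 + 3 ↦ 5 + 3|_5 = 8 ⇒ 7
(1) 7|_5 = 5 + 2 ↦ 6 + 2|_6 = 8 ⇒ 7

7, 7, 7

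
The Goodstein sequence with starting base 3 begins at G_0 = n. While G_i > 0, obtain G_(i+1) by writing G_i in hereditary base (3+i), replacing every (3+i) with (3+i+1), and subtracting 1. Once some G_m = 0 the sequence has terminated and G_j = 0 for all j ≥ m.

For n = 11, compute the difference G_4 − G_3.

4

[0] 11 ≡ 3^2 + 2 (base 3). Lift 4: 18. −1: 17.
[1] 17 ≡ 4^2 + 1 (base 4). Lift 5: 26. −1: 25.
[2] 25 ≡ 5^2 (base 5). Lift 6: 36. −1: 35.
[3] 35 ≡ 5·6 + 5 (base 6). Lift 7: 40. −1: 39.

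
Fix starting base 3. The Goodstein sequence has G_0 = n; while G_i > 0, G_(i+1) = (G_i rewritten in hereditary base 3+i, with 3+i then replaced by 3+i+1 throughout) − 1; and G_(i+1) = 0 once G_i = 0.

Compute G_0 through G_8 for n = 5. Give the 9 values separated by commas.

5, 5, 5, 5, 4, 3, 2, 1, 0

G_0=5  [base 3] 3 + 2  →[3↦4]→  4 + 2 = 6  −1 ⇒ G_1=5
G_1=5  [base 4] 4 + 1  →[4↦5]→  5 + 1 = 6  −1 ⇒ G_2=5
G_2=5  [base 5] 5  →[5↦6]→  6 = 6  −1 ⇒ G_3=5
G_3=5  [base 6] 5  →[6↦7]→  5 = 5  −1 ⇒ G_4=4
G_4=4  [base 7] 4  →[7↦8]→  4 = 4  −1 ⇒ G_5=3
G_5=3  [base 8] 3  →[8↦9]→  3 = 3  −1 ⇒ G_6=2
G_6=2  [base 9] 2  →[9↦10]→  2 = 2  −1 ⇒ G_7=1
G_7=1  [base 10] 1  →[10↦11]→  1 = 1  −1 ⇒ G_8=0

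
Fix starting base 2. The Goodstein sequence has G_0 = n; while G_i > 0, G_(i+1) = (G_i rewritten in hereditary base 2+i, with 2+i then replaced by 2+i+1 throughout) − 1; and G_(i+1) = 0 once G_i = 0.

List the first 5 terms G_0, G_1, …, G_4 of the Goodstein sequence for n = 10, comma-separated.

(0) 10|_2 = 2^(2 + 1) + 2 ↦ 3^(3 + 1) + 3|_3 = 84 ⇒ 83
(1) 83|_3 = 3^(3 + 1) + 2 ↦ 4^(4 + 1) + 2|_4 = 1026 ⇒ 1025
(2) 1025|_4 = 4^(4 + 1) + 1 ↦ 5^(5 + 1) + 1|_5 = 15626 ⇒ 15625
(3) 15625|_5 = 5^(5 + 1) ↦ 6^(6 + 1)|_6 = 279936 ⇒ 279935

10, 83, 1025, 15625, 279935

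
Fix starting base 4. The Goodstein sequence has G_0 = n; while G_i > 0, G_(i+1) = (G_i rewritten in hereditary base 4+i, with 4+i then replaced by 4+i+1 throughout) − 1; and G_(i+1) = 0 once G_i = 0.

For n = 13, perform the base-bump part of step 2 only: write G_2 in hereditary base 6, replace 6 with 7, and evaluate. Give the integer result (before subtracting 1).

19

G_0 = 13. HB_4(13) = 3·4 + 1. Bump = 16. G_1 = 15.
G_1 = 15. HB_5(15) = 3·5. Bump = 18. G_2 = 17.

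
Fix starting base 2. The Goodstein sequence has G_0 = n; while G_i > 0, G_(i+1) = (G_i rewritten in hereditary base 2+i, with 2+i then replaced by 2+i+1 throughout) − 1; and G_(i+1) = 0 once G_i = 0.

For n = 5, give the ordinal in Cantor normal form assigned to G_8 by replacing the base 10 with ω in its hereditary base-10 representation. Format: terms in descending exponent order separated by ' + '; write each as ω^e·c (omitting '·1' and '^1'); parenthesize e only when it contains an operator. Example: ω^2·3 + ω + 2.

ω^3·3 + ω^2·3 + ω·2 + 5

base 2: 5 = 2^2 + 1; at 3: 3^3 + 1 = 28; next = 27
base 3: 27 = 3^3; at 4: 4^4 = 256; next = 255
base 4: 255 = 3·4^3 + 3·4^2 + 3·4 + 3; at 5: 3·5^3 + 3·5^2 + 3·5 + 3 = 468; next = 467
base 5: 467 = 3·5^3 + 3·5^2 + 3·5 + 2; at 6: 3·6^3 + 3·6^2 + 3·6 + 2 = 776; next = 775
base 6: 775 = 3·6^3 + 3·6^2 + 3·6 + 1; at 7: 3·7^3 + 3·7^2 + 3·7 + 1 = 1198; next = 1197
base 7: 1197 = 3·7^3 + 3·7^2 + 3·7; at 8: 3·8^3 + 3·8^2 + 3·8 = 1752; next = 1751
base 8: 1751 = 3·8^3 + 3·8^2 + 2·8 + 7; at 9: 3·9^3 + 3·9^2 + 2·9 + 7 = 2455; next = 2454
base 9: 2454 = 3·9^3 + 3·9^2 + 2·9 + 6; at 10: 3·10^3 + 3·10^2 + 2·10 + 6 = 3326; next = 3325
base 10: 3325 = 3·10^3 + 3·10^2 + 2·10 + 5; at 11: 3·11^3 + 3·11^2 + 2·11 + 5 = 4383; next = 4382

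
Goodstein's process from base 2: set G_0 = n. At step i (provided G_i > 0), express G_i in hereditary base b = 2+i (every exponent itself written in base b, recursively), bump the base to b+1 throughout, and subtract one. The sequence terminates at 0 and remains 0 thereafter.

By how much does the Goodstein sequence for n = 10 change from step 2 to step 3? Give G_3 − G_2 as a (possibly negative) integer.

14600

10 —HB2→ 2^(2 + 1) + 2 —bump→ 3^(3 + 1) + 3 = 84 —(−1)→ 83
83 —HB3→ 3^(3 + 1) + 2 —bump→ 4^(4 + 1) + 2 = 1026 —(−1)→ 1025
1025 —HB4→ 4^(4 + 1) + 1 —bump→ 5^(5 + 1) + 1 = 15626 —(−1)→ 15625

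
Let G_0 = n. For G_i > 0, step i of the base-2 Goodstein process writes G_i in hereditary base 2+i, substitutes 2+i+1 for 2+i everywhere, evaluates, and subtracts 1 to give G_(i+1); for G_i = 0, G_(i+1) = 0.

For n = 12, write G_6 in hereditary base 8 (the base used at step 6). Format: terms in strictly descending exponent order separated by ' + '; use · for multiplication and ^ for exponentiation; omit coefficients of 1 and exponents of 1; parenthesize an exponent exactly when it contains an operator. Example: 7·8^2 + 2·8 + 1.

8^(8 + 1) + 2·8^2 + 8 + 3

12 —HB2→ 2^(2 + 1) + 2^2 —bump→ 3^(3 + 1) + 3^3 = 108 —(−1)→ 107
107 —HB3→ 3^(3 + 1) + 2·3^2 + 2·3 + 2 —bump→ 4^(4 + 1) + 2·4^2 + 2·4 + 2 = 1066 —(−1)→ 1065
1065 —HB4→ 4^(4 + 1) + 2·4^2 + 2·4 + 1 —bump→ 5^(5 + 1) + 2·5^2 + 2·5 + 1 = 15686 —(−1)→ 15685
15685 —HB5→ 5^(5 + 1) + 2·5^2 + 2·5 —bump→ 6^(6 + 1) + 2·6^2 + 2·6 = 280020 —(−1)→ 280019
280019 —HB6→ 6^(6 + 1) + 2·6^2 + 6 + 5 —bump→ 7^(7 + 1) + 2·7^2 + 7 + 5 = 5764911 —(−1)→ 5764910
5764910 —HB7→ 7^(7 + 1) + 2·7^2 + 7 + 4 —bump→ 8^(8 + 1) + 2·8^2 + 8 + 4 = 134217868 —(−1)→ 134217867
134217867 —HB8→ 8^(8 + 1) + 2·8^2 + 8 + 3 —bump→ 9^(9 + 1) + 2·9^2 + 9 + 3 = 3486784575 —(−1)→ 3486784574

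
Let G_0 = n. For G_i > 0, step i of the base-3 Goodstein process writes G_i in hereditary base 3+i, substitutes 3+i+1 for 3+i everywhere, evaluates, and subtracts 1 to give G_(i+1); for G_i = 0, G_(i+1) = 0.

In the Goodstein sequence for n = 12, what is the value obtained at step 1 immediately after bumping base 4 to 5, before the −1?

28

G_0=12  [base 3] 3^2 + 3  →[3↦4]→  4^2 + 4 = 20  −1 ⇒ G_1=19
G_1=19  [base 4] 4^2 + 3  →[4↦5]→  5^2 + 3 = 28  −1 ⇒ G_2=27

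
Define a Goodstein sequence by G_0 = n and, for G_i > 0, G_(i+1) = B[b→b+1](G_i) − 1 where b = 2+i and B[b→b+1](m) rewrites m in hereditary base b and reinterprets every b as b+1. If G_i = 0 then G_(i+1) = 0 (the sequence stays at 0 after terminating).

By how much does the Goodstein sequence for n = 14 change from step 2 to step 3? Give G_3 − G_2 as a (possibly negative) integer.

14 —HB2→ 2^(2 + 1) + 2^2 + 2 —bump→ 3^(3 + 1) + 3^3 + 3 = 111 —(−1)→ 110
110 —HB3→ 3^(3 + 1) + 3^3 + 2 —bump→ 4^(4 + 1) + 4^4 + 2 = 1282 —(−1)→ 1281
1281 —HB4→ 4^(4 + 1) + 4^4 + 1 —bump→ 5^(5 + 1) + 5^5 + 1 = 18751 —(−1)→ 18750

17469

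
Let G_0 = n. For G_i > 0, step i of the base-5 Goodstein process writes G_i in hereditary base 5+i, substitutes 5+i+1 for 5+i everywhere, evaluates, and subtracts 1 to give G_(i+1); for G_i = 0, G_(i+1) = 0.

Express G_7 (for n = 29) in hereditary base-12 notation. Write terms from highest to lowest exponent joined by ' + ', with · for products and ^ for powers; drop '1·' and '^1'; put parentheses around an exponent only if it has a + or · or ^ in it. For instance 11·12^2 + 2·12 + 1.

9·12 + 7

(0) 29|_5 = 5^2 + 4 ↦ 6^2 + 4|_6 = 40 ⇒ 39
(1) 39|_6 = 6^2 + 3 ↦ 7^2 + 3|_7 = 52 ⇒ 51
(2) 51|_7 = 7^2 + 2 ↦ 8^2 + 2|_8 = 66 ⇒ 65
(3) 65|_8 = 8^2 + 1 ↦ 9^2 + 1|_9 = 82 ⇒ 81
(4) 81|_9 = 9^2 ↦ 10^2|_10 = 100 ⇒ 99
(5) 99|_10 = 9·10 + 9 ↦ 9·11 + 9|_11 = 108 ⇒ 107
(6) 107|_11 = 9·11 + 8 ↦ 9·12 + 8|_12 = 116 ⇒ 115
(7) 115|_12 = 9·12 + 7 ↦ 9·13 + 7|_13 = 124 ⇒ 123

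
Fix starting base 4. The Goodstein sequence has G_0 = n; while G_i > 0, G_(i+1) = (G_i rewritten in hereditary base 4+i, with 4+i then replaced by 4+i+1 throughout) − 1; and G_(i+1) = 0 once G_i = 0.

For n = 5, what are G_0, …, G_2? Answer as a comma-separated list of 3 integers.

5, 5, 5

step 0: 5 = 4 + 1; sub 5 for 4: 5 + 1; = 6; G_1 = 6−1 = 5
step 1: 5 = 5; sub 6 for 5: 6; = 6; G_2 = 6−1 = 5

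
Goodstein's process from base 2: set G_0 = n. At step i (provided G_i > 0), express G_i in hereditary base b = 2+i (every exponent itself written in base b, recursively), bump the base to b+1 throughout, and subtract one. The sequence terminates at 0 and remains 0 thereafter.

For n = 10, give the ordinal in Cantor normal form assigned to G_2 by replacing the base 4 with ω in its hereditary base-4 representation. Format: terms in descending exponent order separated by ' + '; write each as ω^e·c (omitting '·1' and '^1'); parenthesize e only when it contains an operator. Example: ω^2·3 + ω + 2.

G_0=10  [base 2] 2^(2 + 1) + 2  →[2↦3]→  3^(3 + 1) + 3 = 84  −1 ⇒ G_1=83
G_1=83  [base 3] 3^(3 + 1) + 2  →[3↦4]→  4^(4 + 1) + 2 = 1026  −1 ⇒ G_2=1025
G_2=1025  [base 4] 4^(4 + 1) + 1  →[4↦5]→  5^(5 + 1) + 1 = 15626  −1 ⇒ G_3=15625

ω^(ω + 1) + 1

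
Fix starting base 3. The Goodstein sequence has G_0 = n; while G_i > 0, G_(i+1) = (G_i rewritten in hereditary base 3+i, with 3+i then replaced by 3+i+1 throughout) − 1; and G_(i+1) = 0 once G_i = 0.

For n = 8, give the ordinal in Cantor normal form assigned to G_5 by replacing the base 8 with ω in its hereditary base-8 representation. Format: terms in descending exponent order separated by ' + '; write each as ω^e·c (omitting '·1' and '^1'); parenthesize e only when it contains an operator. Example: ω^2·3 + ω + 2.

(0) 8|_3 = 2·3 + 2 ↦ 2·4 + 2|_4 = 10 ⇒ 9
(1) 9|_4 = 2·4 + 1 ↦ 2·5 + 1|_5 = 11 ⇒ 10
(2) 10|_5 = 2·5 ↦ 2·6|_6 = 12 ⇒ 11
(3) 11|_6 = 6 + 5 ↦ 7 + 5|_7 = 12 ⇒ 11
(4) 11|_7 = 7 + 4 ↦ 8 + 4|_8 = 12 ⇒ 11
(5) 11|_8 = 8 + 3 ↦ 9 + 3|_9 = 12 ⇒ 11

ω + 3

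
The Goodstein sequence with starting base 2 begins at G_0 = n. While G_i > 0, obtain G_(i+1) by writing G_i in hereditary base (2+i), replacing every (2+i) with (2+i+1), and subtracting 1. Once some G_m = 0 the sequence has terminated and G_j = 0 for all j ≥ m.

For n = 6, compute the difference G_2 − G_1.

G_0 = 6. HB_2(6) = 2^2 + 2. Bump = 30. G_1 = 29.
G_1 = 29. HB_3(29) = 3^3 + 2. Bump = 258. G_2 = 257.

228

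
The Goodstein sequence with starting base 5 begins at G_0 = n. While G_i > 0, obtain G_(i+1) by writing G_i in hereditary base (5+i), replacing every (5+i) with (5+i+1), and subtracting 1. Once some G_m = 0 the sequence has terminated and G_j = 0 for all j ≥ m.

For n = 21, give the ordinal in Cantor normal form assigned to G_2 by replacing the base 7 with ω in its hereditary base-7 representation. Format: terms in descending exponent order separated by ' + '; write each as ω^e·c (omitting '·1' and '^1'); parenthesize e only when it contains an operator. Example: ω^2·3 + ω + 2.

ω·3 + 6

[0] 21 ≡ 4·5 + 1 (base 5). Lift 6: 25. −1: 24.
[1] 24 ≡ 4·6 (base 6). Lift 7: 28. −1: 27.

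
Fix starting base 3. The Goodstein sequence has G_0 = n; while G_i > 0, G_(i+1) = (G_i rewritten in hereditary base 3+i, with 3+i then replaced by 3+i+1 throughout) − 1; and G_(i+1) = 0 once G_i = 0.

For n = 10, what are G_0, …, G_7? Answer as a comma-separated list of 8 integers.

[0] 10 ≡ 3^2 + 1 (base 3). Lift 4: 17. −1: 16.
[1] 16 ≡ 4^2 (base 4). Lift 5: 25. −1: 24.
[2] 24 ≡ 4·5 + 4 (base 5). Lift 6: 28. −1: 27.
[3] 27 ≡ 4·6 + 3 (base 6). Lift 7: 31. −1: 30.
[4] 30 ≡ 4·7 + 2 (base 7). Lift 8: 34. −1: 33.
[5] 33 ≡ 4·8 + 1 (base 8). Lift 9: 37. −1: 36.
[6] 36 ≡ 4·9 (base 9). Lift 10: 40. −1: 39.

10, 16, 24, 27, 30, 33, 36, 39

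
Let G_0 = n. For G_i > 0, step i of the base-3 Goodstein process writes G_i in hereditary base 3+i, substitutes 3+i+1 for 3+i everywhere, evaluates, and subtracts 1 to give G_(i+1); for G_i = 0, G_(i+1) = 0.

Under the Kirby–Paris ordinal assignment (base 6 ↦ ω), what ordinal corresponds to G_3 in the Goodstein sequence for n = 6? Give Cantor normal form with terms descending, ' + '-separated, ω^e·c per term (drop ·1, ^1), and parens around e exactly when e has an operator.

[0] 6 ≡ 2·3 (base 3). Lift 4: 8. −1: 7.
[1] 7 ≡ 4 + 3 (base 4). Lift 5: 8. −1: 7.
[2] 7 ≡ 5 + 2 (base 5). Lift 6: 8. −1: 7.
[3] 7 ≡ 6 + 1 (base 6). Lift 7: 8. −1: 7.

ω + 1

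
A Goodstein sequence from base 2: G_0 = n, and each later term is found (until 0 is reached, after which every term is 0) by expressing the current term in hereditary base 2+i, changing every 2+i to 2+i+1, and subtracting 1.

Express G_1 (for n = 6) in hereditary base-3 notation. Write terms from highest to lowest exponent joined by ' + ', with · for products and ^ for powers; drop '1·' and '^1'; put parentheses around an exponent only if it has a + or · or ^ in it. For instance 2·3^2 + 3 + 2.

G_0=6  [base 2] 2^2 + 2  →[2↦3]→  3^3 + 3 = 30  −1 ⇒ G_1=29
G_1=29  [base 3] 3^3 + 2  →[3↦4]→  4^4 + 2 = 258  −1 ⇒ G_2=257

3^3 + 2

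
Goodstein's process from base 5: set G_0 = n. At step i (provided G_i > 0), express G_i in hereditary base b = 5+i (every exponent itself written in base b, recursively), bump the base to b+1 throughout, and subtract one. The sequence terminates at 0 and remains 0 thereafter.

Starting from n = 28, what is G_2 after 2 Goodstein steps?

50

base 5: 28 = 5^2 + 3; at 6: 6^2 + 3 = 39; next = 38
base 6: 38 = 6^2 + 2; at 7: 7^2 + 2 = 51; next = 50
base 7: 50 = 7^2 + 1; at 8: 8^2 + 1 = 65; next = 64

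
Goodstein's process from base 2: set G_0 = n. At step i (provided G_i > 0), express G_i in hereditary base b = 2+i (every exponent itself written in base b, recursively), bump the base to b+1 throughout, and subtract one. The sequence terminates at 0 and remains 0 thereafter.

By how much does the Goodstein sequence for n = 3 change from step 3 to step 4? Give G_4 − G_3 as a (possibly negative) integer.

base 2: 3 = 2 + 1; at 3: 3 + 1 = 4; next = 3
base 3: 3 = 3; at 4: 4 = 4; next = 3
base 4: 3 = 3; at 5: 3 = 3; next = 2
base 5: 2 = 2; at 6: 2 = 2; next = 1

-1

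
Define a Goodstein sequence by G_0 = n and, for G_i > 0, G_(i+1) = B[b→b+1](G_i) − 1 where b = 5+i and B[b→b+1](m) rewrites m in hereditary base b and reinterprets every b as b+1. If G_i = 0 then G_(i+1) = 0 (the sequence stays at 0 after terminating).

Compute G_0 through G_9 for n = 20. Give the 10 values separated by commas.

20, 23, 25, 27, 29, 31, 33, 35, 36, 37

G_0 = 20. HB_5(20) = 4·5. Bump = 24. G_1 = 23.
G_1 = 23. HB_6(23) = 3·6 + 5. Bump = 26. G_2 = 25.
G_2 = 25. HB_7(25) = 3·7 + 4. Bump = 28. G_3 = 27.
G_3 = 27. HB_8(27) = 3·8 + 3. Bump = 30. G_4 = 29.
G_4 = 29. HB_9(29) = 3·9 + 2. Bump = 32. G_5 = 31.
G_5 = 31. HB_10(31) = 3·10 + 1. Bump = 34. G_6 = 33.
G_6 = 33. HB_11(33) = 3·11. Bump = 36. G_7 = 35.
G_7 = 35. HB_12(35) = 2·12 + 11. Bump = 37. G_8 = 36.
G_8 = 36. HB_13(36) = 2·13 + 10. Bump = 38. G_9 = 37.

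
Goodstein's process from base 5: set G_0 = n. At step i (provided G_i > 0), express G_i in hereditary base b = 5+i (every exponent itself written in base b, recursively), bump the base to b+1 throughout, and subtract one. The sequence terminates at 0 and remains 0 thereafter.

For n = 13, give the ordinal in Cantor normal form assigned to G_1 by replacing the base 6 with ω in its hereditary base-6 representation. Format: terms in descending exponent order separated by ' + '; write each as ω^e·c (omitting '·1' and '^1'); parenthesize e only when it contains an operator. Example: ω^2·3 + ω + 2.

(0) 13|_5 = 2·5 + 3 ↦ 2·6 + 3|_6 = 15 ⇒ 14
(1) 14|_6 = 2·6 + 2 ↦ 2·7 + 2|_7 = 16 ⇒ 15

ω·2 + 2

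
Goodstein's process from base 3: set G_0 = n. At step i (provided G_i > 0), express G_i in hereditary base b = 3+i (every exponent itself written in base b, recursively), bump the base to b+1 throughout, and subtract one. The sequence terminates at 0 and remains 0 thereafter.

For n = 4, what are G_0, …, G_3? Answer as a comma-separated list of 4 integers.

4, 4, 4, 3

(0) 4|_3 = 3 + 1 ↦ 4 + 1|_4 = 5 ⇒ 4
(1) 4|_4 = 4 ↦ 5|_5 = 5 ⇒ 4
(2) 4|_5 = 4 ↦ 4|_6 = 4 ⇒ 3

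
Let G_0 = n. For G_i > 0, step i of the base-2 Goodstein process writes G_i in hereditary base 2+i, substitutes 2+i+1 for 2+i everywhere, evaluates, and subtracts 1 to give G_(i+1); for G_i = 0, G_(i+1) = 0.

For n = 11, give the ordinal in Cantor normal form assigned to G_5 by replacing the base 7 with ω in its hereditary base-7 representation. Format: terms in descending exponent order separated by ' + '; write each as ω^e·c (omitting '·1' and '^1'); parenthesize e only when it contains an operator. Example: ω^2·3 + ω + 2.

ω^(ω + 1)

G_0 = 11. HB_2(11) = 2^(2 + 1) + 2 + 1. Bump = 85. G_1 = 84.
G_1 = 84. HB_3(84) = 3^(3 + 1) + 3. Bump = 1028. G_2 = 1027.
G_2 = 1027. HB_4(1027) = 4^(4 + 1) + 3. Bump = 15628. G_3 = 15627.
G_3 = 15627. HB_5(15627) = 5^(5 + 1) + 2. Bump = 279938. G_4 = 279937.
G_4 = 279937. HB_6(279937) = 6^(6 + 1) + 1. Bump = 5764802. G_5 = 5764801.
G_5 = 5764801. HB_7(5764801) = 7^(7 + 1). Bump = 134217728. G_6 = 134217727.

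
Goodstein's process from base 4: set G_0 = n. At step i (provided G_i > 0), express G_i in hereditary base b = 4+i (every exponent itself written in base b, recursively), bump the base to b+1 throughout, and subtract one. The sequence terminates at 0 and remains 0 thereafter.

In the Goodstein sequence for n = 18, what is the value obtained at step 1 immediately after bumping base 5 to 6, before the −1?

G_0=18  [base 4] 4^2 + 2  →[4↦5]→  5^2 + 2 = 27  −1 ⇒ G_1=26
G_1=26  [base 5] 5^2 + 1  →[5↦6]→  6^2 + 1 = 37  −1 ⇒ G_2=36

37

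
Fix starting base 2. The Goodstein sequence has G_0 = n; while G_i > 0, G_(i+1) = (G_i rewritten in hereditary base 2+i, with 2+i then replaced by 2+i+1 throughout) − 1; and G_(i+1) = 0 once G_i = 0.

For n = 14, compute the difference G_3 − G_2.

17469

G_0=14  [base 2] 2^(2 + 1) + 2^2 + 2  →[2↦3]→  3^(3 + 1) + 3^3 + 3 = 111  −1 ⇒ G_1=110
G_1=110  [base 3] 3^(3 + 1) + 3^3 + 2  →[3↦4]→  4^(4 + 1) + 4^4 + 2 = 1282  −1 ⇒ G_2=1281
G_2=1281  [base 4] 4^(4 + 1) + 4^4 + 1  →[4↦5]→  5^(5 + 1) + 5^5 + 1 = 18751  −1 ⇒ G_3=18750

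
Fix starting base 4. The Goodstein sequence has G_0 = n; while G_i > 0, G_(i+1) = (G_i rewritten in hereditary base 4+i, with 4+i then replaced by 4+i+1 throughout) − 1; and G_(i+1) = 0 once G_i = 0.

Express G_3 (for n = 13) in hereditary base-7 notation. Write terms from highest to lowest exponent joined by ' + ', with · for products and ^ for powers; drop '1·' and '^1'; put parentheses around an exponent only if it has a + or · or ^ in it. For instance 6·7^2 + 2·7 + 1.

G_0 = 13. HB_4(13) = 3·4 + 1. Bump = 16. G_1 = 15.
G_1 = 15. HB_5(15) = 3·5. Bump = 18. G_2 = 17.
G_2 = 17. HB_6(17) = 2·6 + 5. Bump = 19. G_3 = 18.

2·7 + 4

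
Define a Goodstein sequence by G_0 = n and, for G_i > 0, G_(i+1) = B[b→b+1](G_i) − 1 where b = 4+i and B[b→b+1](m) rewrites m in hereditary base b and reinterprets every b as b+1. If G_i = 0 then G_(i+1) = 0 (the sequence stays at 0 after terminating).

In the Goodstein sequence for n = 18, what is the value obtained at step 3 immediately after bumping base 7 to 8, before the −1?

G_0=18  [base 4] 4^2 + 2  →[4↦5]→  5^2 + 2 = 27  −1 ⇒ G_1=26
G_1=26  [base 5] 5^2 + 1  →[5↦6]→  6^2 + 1 = 37  −1 ⇒ G_2=36
G_2=36  [base 6] 6^2  →[6↦7]→  7^2 = 49  −1 ⇒ G_3=48
G_3=48  [base 7] 6·7 + 6  →[7↦8]→  6·8 + 6 = 54  −1 ⇒ G_4=53

54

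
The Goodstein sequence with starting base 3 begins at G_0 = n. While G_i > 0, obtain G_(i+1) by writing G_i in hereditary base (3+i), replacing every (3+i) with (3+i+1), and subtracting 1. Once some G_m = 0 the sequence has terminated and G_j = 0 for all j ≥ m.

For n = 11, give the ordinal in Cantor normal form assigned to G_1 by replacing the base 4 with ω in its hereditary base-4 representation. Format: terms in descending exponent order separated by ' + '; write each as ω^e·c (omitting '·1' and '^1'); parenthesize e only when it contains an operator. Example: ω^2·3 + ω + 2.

(0) 11|_3 = 3^2 + 2 ↦ 4^2 + 2|_4 = 18 ⇒ 17
(1) 17|_4 = 4^2 + 1 ↦ 5^2 + 1|_5 = 26 ⇒ 25

ω^2 + 1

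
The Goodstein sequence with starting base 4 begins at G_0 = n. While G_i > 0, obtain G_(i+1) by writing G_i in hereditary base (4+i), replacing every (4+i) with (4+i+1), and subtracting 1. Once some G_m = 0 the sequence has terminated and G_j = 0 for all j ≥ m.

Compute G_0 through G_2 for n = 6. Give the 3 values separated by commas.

6, 6, 6

[0] 6 ≡ 4 + 2 (base 4). Lift 5: 7. −1: 6.
[1] 6 ≡ 5 + 1 (base 5). Lift 6: 7. −1: 6.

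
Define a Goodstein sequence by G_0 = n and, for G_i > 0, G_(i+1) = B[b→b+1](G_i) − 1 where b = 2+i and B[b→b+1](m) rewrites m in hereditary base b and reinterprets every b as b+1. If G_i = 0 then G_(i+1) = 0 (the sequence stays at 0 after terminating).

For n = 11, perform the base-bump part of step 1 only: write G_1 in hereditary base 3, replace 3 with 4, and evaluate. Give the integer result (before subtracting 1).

G_0 = 11. HB_2(11) = 2^(2 + 1) + 2 + 1. Bump = 85. G_1 = 84.
G_1 = 84. HB_3(84) = 3^(3 + 1) + 3. Bump = 1028. G_2 = 1027.

1028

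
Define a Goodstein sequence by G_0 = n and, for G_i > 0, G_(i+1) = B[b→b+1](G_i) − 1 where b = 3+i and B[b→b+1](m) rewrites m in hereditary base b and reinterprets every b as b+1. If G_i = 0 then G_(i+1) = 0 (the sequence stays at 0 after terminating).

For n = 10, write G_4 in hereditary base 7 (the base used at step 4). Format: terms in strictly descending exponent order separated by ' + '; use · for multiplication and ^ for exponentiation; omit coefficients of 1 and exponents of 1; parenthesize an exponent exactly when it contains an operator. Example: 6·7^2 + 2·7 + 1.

4·7 + 2

i=0: 10 = 3^2 + 1 (b=3); 3→4: 4^2 + 1 = 17; 17−1 = 16
i=1: 16 = 4^2 (b=4); 4→5: 5^2 = 25; 25−1 = 24
i=2: 24 = 4·5 + 4 (b=5); 5→6: 4·6 + 4 = 28; 28−1 = 27
i=3: 27 = 4·6 + 3 (b=6); 6→7: 4·7 + 3 = 31; 31−1 = 30
i=4: 30 = 4·7 + 2 (b=7); 7→8: 4·8 + 2 = 34; 34−1 = 33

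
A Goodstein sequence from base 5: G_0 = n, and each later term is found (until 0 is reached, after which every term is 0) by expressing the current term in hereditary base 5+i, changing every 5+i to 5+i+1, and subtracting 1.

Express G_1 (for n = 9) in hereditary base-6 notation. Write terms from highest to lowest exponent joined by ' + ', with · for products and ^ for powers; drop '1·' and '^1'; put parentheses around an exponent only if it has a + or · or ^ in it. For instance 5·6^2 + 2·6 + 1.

6 + 3

9 —HB5→ 5 + 4 —bump→ 6 + 4 = 10 —(−1)→ 9
9 —HB6→ 6 + 3 —bump→ 7 + 3 = 10 —(−1)→ 9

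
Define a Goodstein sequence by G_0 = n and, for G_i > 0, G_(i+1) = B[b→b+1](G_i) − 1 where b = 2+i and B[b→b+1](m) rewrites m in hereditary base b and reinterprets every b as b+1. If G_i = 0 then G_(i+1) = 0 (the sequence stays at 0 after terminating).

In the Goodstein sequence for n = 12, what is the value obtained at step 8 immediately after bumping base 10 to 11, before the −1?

12 —HB2→ 2^(2 + 1) + 2^2 —bump→ 3^(3 + 1) + 3^3 = 108 —(−1)→ 107
107 —HB3→ 3^(3 + 1) + 2·3^2 + 2·3 + 2 —bump→ 4^(4 + 1) + 2·4^2 + 2·4 + 2 = 1066 —(−1)→ 1065
1065 —HB4→ 4^(4 + 1) + 2·4^2 + 2·4 + 1 —bump→ 5^(5 + 1) + 2·5^2 + 2·5 + 1 = 15686 —(−1)→ 15685
15685 —HB5→ 5^(5 + 1) + 2·5^2 + 2·5 —bump→ 6^(6 + 1) + 2·6^2 + 2·6 = 280020 —(−1)→ 280019
280019 —HB6→ 6^(6 + 1) + 2·6^2 + 6 + 5 —bump→ 7^(7 + 1) + 2·7^2 + 7 + 5 = 5764911 —(−1)→ 5764910
5764910 —HB7→ 7^(7 + 1) + 2·7^2 + 7 + 4 —bump→ 8^(8 + 1) + 2·8^2 + 8 + 4 = 134217868 —(−1)→ 134217867
134217867 —HB8→ 8^(8 + 1) + 2·8^2 + 8 + 3 —bump→ 9^(9 + 1) + 2·9^2 + 9 + 3 = 3486784575 —(−1)→ 3486784574
3486784574 —HB9→ 9^(9 + 1) + 2·9^2 + 9 + 2 —bump→ 10^(10 + 1) + 2·10^2 + 10 + 2 = 100000000212 —(−1)→ 100000000211
100000000211 —HB10→ 10^(10 + 1) + 2·10^2 + 10 + 1 —bump→ 11^(11 + 1) + 2·11^2 + 11 + 1 = 3138428376975 —(−1)→ 3138428376974

3138428376975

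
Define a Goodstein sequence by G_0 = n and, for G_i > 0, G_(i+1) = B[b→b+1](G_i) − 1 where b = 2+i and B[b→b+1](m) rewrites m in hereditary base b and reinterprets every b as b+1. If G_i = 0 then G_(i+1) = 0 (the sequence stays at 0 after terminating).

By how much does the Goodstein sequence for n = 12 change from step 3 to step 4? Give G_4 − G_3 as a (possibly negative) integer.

264334

G_0=12  [base 2] 2^(2 + 1) + 2^2  →[2↦3]→  3^(3 + 1) + 3^3 = 108  −1 ⇒ G_1=107
G_1=107  [base 3] 3^(3 + 1) + 2·3^2 + 2·3 + 2  →[3↦4]→  4^(4 + 1) + 2·4^2 + 2·4 + 2 = 1066  −1 ⇒ G_2=1065
G_2=1065  [base 4] 4^(4 + 1) + 2·4^2 + 2·4 + 1  →[4↦5]→  5^(5 + 1) + 2·5^2 + 2·5 + 1 = 15686  −1 ⇒ G_3=15685
G_3=15685  [base 5] 5^(5 + 1) + 2·5^2 + 2·5  →[5↦6]→  6^(6 + 1) + 2·6^2 + 2·6 = 280020  −1 ⇒ G_4=280019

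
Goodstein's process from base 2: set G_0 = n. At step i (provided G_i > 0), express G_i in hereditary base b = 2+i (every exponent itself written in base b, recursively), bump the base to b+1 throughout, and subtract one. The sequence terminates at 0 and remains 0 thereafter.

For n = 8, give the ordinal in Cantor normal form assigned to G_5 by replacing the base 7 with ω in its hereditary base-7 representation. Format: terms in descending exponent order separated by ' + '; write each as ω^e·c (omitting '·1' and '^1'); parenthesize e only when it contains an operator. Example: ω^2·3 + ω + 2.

ω^ω·2 + ω^2·2 + ω + 4

base 2: 8 = 2^(2 + 1); at 3: 3^(3 + 1) = 81; next = 80
base 3: 80 = 2·3^3 + 2·3^2 + 2·3 + 2; at 4: 2·4^4 + 2·4^2 + 2·4 + 2 = 554; next = 553
base 4: 553 = 2·4^4 + 2·4^2 + 2·4 + 1; at 5: 2·5^5 + 2·5^2 + 2·5 + 1 = 6311; next = 6310
base 5: 6310 = 2·5^5 + 2·5^2 + 2·5; at 6: 2·6^6 + 2·6^2 + 2·6 = 93396; next = 93395
base 6: 93395 = 2·6^6 + 2·6^2 + 6 + 5; at 7: 2·7^7 + 2·7^2 + 7 + 5 = 1647196; next = 1647195
base 7: 1647195 = 2·7^7 + 2·7^2 + 7 + 4; at 8: 2·8^8 + 2·8^2 + 8 + 4 = 33554572; next = 33554571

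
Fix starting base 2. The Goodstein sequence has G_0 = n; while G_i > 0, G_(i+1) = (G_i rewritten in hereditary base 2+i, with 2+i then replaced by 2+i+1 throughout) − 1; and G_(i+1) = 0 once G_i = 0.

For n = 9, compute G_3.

9842

base 2: 9 = 2^(2 + 1) + 1; at 3: 3^(3 + 1) + 1 = 82; next = 81
base 3: 81 = 3^(3 + 1); at 4: 4^(4 + 1) = 1024; next = 1023
base 4: 1023 = 3·4^4 + 3·4^3 + 3·4^2 + 3·4 + 3; at 5: 3·5^5 + 3·5^3 + 3·5^2 + 3·5 + 3 = 9843; next = 9842
base 5: 9842 = 3·5^5 + 3·5^3 + 3·5^2 + 3·5 + 2; at 6: 3·6^6 + 3·6^3 + 3·6^2 + 3·6 + 2 = 140744; next = 140743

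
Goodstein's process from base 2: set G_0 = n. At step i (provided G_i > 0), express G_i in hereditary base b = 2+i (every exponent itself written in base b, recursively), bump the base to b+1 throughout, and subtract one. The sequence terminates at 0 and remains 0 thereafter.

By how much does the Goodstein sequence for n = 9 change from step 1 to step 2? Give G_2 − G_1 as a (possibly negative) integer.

9 —HB2→ 2^(2 + 1) + 1 —bump→ 3^(3 + 1) + 1 = 82 —(−1)→ 81
81 —HB3→ 3^(3 + 1) —bump→ 4^(4 + 1) = 1024 —(−1)→ 1023

942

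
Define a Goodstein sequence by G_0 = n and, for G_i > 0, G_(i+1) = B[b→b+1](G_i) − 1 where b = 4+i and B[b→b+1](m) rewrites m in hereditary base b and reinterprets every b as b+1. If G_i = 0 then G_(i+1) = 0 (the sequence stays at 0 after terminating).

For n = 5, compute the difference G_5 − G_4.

G_0 = 5. HB_4(5) = 4 + 1. Bump = 6. G_1 = 5.
G_1 = 5. HB_5(5) = 5. Bump = 6. G_2 = 5.
G_2 = 5. HB_6(5) = 5. Bump = 5. G_3 = 4.
G_3 = 4. HB_7(4) = 4. Bump = 4. G_4 = 3.
G_4 = 3. HB_8(3) = 3. Bump = 3. G_5 = 2.

-1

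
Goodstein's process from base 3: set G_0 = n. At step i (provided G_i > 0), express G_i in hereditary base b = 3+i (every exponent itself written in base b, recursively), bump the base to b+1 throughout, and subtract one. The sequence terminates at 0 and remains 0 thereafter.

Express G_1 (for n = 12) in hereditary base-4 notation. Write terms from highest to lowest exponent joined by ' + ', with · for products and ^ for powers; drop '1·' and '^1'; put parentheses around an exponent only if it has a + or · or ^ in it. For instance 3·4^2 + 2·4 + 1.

4^2 + 3

G_0 = 12. HB_3(12) = 3^2 + 3. Bump = 20. G_1 = 19.
G_1 = 19. HB_4(19) = 4^2 + 3. Bump = 28. G_2 = 27.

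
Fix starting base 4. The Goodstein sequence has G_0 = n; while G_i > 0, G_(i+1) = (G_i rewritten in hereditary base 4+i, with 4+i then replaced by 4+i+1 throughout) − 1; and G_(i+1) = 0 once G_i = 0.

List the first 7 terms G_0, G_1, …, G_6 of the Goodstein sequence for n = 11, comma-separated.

11, 12, 13, 14, 15, 15, 15

G_0=11  [base 4] 2·4 + 3  →[4↦5]→  2·5 + 3 = 13  −1 ⇒ G_1=12
G_1=12  [base 5] 2·5 + 2  →[5↦6]→  2·6 + 2 = 14  −1 ⇒ G_2=13
G_2=13  [base 6] 2·6 + 1  →[6↦7]→  2·7 + 1 = 15  −1 ⇒ G_3=14
G_3=14  [base 7] 2·7  →[7↦8]→  2·8 = 16  −1 ⇒ G_4=15
G_4=15  [base 8] 8 + 7  →[8↦9]→  9 + 7 = 16  −1 ⇒ G_5=15
G_5=15  [base 9] 9 + 6  →[9↦10]→  10 + 6 = 16  −1 ⇒ G_6=15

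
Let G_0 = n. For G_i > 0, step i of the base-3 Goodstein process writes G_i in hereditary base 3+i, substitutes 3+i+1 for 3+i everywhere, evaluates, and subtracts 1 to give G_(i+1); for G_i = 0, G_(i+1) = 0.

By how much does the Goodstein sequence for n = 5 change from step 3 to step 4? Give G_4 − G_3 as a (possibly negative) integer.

-1

step 0: 5 = 3 + 2; sub 4 for 3: 4 + 2; = 6; G_1 = 6−1 = 5
step 1: 5 = 4 + 1; sub 5 for 4: 5 + 1; = 6; G_2 = 6−1 = 5
step 2: 5 = 5; sub 6 for 5: 6; = 6; G_3 = 6−1 = 5
step 3: 5 = 5; sub 7 for 6: 5; = 5; G_4 = 5−1 = 4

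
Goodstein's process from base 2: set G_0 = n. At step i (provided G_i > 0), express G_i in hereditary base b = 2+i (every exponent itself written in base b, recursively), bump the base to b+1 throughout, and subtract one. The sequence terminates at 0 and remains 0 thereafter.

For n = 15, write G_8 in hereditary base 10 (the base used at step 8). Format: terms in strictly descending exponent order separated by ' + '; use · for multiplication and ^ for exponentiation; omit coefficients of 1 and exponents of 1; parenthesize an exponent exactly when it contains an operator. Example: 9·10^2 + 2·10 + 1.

base 2: 15 = 2^(2 + 1) + 2^2 + 2 + 1; at 3: 3^(3 + 1) + 3^3 + 3 + 1 = 112; next = 111
base 3: 111 = 3^(3 + 1) + 3^3 + 3; at 4: 4^(4 + 1) + 4^4 + 4 = 1284; next = 1283
base 4: 1283 = 4^(4 + 1) + 4^4 + 3; at 5: 5^(5 + 1) + 5^5 + 3 = 18753; next = 18752
base 5: 18752 = 5^(5 + 1) + 5^5 + 2; at 6: 6^(6 + 1) + 6^6 + 2 = 326594; next = 326593
base 6: 326593 = 6^(6 + 1) + 6^6 + 1; at 7: 7^(7 + 1) + 7^7 + 1 = 6588345; next = 6588344
base 7: 6588344 = 7^(7 + 1) + 7^7; at 8: 8^(8 + 1) + 8^8 = 150994944; next = 150994943
base 8: 150994943 = 8^(8 + 1) + 7·8^7 + 7·8^6 + 7·8^5 + 7·8^4 + 7·8^3 + 7·8^2 + 7·8 + 7; at 9: 9^(9 + 1) + 7·9^7 + 7·9^6 + 7·9^5 + 7·9^4 + 7·9^3 + 7·9^2 + 7·9 + 7 = 3524450281; next = 3524450280
base 9: 3524450280 = 9^(9 + 1) + 7·9^7 + 7·9^6 + 7·9^5 + 7·9^4 + 7·9^3 + 7·9^2 + 7·9 + 6; at 10: 10^(10 + 1) + 7·10^7 + 7·10^6 + 7·10^5 + 7·10^4 + 7·10^3 + 7·10^2 + 7·10 + 6 = 100077777776; next = 100077777775
base 10: 100077777775 = 10^(10 + 1) + 7·10^7 + 7·10^6 + 7·10^5 + 7·10^4 + 7·10^3 + 7·10^2 + 7·10 + 5; at 11: 11^(11 + 1) + 7·11^7 + 7·11^6 + 7·11^5 + 7·11^4 + 7·11^3 + 7·11^2 + 7·11 + 5 = 3138578427935; next = 3138578427934

10^(10 + 1) + 7·10^7 + 7·10^6 + 7·10^5 + 7·10^4 + 7·10^3 + 7·10^2 + 7·10 + 5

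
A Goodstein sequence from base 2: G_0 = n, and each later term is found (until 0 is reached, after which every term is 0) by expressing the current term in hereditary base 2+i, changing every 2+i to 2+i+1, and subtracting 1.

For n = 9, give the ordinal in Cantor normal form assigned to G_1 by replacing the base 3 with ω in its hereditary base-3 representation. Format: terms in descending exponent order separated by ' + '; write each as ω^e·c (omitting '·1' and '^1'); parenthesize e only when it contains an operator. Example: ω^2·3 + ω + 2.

ω^(ω + 1)

G_0 = 9. HB_2(9) = 2^(2 + 1) + 1. Bump = 82. G_1 = 81.
G_1 = 81. HB_3(81) = 3^(3 + 1). Bump = 1024. G_2 = 1023.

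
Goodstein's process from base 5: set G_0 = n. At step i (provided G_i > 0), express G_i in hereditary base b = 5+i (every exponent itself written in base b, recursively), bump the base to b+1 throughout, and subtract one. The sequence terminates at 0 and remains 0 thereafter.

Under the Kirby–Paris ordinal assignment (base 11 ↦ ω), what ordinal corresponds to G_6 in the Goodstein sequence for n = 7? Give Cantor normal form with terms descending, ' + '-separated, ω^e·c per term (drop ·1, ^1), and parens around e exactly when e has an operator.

step 0: 7 = 5 + 2; sub 6 for 5: 6 + 2; = 8; G_1 = 8−1 = 7
step 1: 7 = 6 + 1; sub 7 for 6: 7 + 1; = 8; G_2 = 8−1 = 7
step 2: 7 = 7; sub 8 for 7: 8; = 8; G_3 = 8−1 = 7
step 3: 7 = 7; sub 9 for 8: 7; = 7; G_4 = 7−1 = 6
step 4: 6 = 6; sub 10 for 9: 6; = 6; G_5 = 6−1 = 5
step 5: 5 = 5; sub 11 for 10: 5; = 5; G_6 = 5−1 = 4

4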